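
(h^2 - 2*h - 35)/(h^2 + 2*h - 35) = (h^2 - 2*h - 35)/(h^2 + 2*h - 35)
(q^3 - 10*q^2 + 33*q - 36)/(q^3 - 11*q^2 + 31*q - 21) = (q^2 - 7*q + 12)/(q^2 - 8*q + 7)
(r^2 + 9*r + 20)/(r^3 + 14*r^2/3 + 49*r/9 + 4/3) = 9*(r^2 + 9*r + 20)/(9*r^3 + 42*r^2 + 49*r + 12)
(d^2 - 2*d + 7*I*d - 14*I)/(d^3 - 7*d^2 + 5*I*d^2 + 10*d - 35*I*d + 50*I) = (d + 7*I)/(d^2 + 5*d*(-1 + I) - 25*I)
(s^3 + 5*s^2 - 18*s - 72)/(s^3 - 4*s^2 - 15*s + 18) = (s^2 + 2*s - 24)/(s^2 - 7*s + 6)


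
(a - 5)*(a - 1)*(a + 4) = a^3 - 2*a^2 - 19*a + 20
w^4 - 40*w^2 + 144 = (w - 6)*(w - 2)*(w + 2)*(w + 6)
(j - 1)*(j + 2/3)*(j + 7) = j^3 + 20*j^2/3 - 3*j - 14/3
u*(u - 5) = u^2 - 5*u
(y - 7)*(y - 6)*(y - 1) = y^3 - 14*y^2 + 55*y - 42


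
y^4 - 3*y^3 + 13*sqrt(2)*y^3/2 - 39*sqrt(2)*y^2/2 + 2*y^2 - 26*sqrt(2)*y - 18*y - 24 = (y - 4)*(y + 1)*(y + sqrt(2)/2)*(y + 6*sqrt(2))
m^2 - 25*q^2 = (m - 5*q)*(m + 5*q)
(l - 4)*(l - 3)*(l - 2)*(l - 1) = l^4 - 10*l^3 + 35*l^2 - 50*l + 24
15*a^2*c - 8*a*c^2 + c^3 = c*(-5*a + c)*(-3*a + c)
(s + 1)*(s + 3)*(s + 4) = s^3 + 8*s^2 + 19*s + 12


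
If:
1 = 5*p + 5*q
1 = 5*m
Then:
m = 1/5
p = 1/5 - q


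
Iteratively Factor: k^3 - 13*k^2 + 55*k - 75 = (k - 3)*(k^2 - 10*k + 25) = (k - 5)*(k - 3)*(k - 5)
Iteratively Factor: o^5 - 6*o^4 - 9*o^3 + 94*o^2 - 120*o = (o - 3)*(o^4 - 3*o^3 - 18*o^2 + 40*o) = o*(o - 3)*(o^3 - 3*o^2 - 18*o + 40) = o*(o - 5)*(o - 3)*(o^2 + 2*o - 8) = o*(o - 5)*(o - 3)*(o - 2)*(o + 4)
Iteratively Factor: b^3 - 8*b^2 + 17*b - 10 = (b - 5)*(b^2 - 3*b + 2) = (b - 5)*(b - 1)*(b - 2)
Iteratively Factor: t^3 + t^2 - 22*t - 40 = (t + 2)*(t^2 - t - 20) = (t - 5)*(t + 2)*(t + 4)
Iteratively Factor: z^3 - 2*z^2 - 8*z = (z)*(z^2 - 2*z - 8) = z*(z - 4)*(z + 2)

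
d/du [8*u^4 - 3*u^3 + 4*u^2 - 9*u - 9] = 32*u^3 - 9*u^2 + 8*u - 9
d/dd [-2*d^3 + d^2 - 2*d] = -6*d^2 + 2*d - 2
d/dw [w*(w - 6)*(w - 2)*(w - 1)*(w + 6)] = 5*w^4 - 12*w^3 - 102*w^2 + 216*w - 72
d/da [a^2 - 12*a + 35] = 2*a - 12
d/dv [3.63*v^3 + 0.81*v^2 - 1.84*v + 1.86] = 10.89*v^2 + 1.62*v - 1.84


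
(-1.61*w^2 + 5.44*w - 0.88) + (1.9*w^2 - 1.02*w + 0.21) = 0.29*w^2 + 4.42*w - 0.67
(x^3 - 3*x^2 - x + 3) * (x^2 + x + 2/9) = x^5 - 2*x^4 - 34*x^3/9 + 4*x^2/3 + 25*x/9 + 2/3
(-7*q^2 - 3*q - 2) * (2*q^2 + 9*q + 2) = -14*q^4 - 69*q^3 - 45*q^2 - 24*q - 4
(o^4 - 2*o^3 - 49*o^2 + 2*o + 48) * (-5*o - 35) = -5*o^5 - 25*o^4 + 315*o^3 + 1705*o^2 - 310*o - 1680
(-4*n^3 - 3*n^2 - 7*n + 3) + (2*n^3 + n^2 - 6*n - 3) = -2*n^3 - 2*n^2 - 13*n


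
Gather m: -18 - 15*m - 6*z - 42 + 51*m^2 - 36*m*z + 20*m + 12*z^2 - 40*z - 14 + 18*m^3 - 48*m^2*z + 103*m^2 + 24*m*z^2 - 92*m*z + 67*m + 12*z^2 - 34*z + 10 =18*m^3 + m^2*(154 - 48*z) + m*(24*z^2 - 128*z + 72) + 24*z^2 - 80*z - 64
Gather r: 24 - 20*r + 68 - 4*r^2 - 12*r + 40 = -4*r^2 - 32*r + 132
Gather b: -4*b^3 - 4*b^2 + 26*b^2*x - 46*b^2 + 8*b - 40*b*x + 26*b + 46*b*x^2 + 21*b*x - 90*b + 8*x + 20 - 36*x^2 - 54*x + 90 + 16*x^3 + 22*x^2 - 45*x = -4*b^3 + b^2*(26*x - 50) + b*(46*x^2 - 19*x - 56) + 16*x^3 - 14*x^2 - 91*x + 110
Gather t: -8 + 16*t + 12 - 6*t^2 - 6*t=-6*t^2 + 10*t + 4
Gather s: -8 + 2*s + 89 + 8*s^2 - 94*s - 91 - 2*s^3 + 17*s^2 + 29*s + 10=-2*s^3 + 25*s^2 - 63*s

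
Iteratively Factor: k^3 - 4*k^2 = (k)*(k^2 - 4*k) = k*(k - 4)*(k)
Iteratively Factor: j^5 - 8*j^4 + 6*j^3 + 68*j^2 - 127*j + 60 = (j - 1)*(j^4 - 7*j^3 - j^2 + 67*j - 60) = (j - 4)*(j - 1)*(j^3 - 3*j^2 - 13*j + 15) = (j - 4)*(j - 1)^2*(j^2 - 2*j - 15) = (j - 5)*(j - 4)*(j - 1)^2*(j + 3)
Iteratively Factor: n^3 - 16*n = (n)*(n^2 - 16) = n*(n - 4)*(n + 4)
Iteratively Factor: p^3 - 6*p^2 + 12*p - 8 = (p - 2)*(p^2 - 4*p + 4) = (p - 2)^2*(p - 2)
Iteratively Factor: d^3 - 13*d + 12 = (d + 4)*(d^2 - 4*d + 3) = (d - 1)*(d + 4)*(d - 3)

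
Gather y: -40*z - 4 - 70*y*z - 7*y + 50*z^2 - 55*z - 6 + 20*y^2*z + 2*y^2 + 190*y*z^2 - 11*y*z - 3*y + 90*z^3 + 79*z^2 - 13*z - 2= y^2*(20*z + 2) + y*(190*z^2 - 81*z - 10) + 90*z^3 + 129*z^2 - 108*z - 12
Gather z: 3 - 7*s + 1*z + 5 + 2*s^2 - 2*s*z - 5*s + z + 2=2*s^2 - 12*s + z*(2 - 2*s) + 10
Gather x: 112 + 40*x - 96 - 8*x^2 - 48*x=-8*x^2 - 8*x + 16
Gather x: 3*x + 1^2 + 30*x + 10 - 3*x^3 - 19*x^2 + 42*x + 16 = -3*x^3 - 19*x^2 + 75*x + 27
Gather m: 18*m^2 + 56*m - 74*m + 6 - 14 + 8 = 18*m^2 - 18*m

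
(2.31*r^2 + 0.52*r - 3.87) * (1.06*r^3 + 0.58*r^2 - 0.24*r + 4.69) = 2.4486*r^5 + 1.891*r^4 - 4.355*r^3 + 8.4645*r^2 + 3.3676*r - 18.1503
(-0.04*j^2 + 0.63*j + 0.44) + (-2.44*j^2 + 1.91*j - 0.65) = -2.48*j^2 + 2.54*j - 0.21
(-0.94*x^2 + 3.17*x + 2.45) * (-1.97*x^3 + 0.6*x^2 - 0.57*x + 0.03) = 1.8518*x^5 - 6.8089*x^4 - 2.3887*x^3 - 0.3651*x^2 - 1.3014*x + 0.0735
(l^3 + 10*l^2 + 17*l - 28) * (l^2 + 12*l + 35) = l^5 + 22*l^4 + 172*l^3 + 526*l^2 + 259*l - 980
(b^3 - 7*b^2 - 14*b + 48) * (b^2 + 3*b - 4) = b^5 - 4*b^4 - 39*b^3 + 34*b^2 + 200*b - 192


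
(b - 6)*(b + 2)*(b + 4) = b^3 - 28*b - 48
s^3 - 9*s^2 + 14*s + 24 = (s - 6)*(s - 4)*(s + 1)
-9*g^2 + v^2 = (-3*g + v)*(3*g + v)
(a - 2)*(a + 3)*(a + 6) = a^3 + 7*a^2 - 36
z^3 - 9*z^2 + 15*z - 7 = (z - 7)*(z - 1)^2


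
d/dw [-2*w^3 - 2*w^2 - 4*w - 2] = -6*w^2 - 4*w - 4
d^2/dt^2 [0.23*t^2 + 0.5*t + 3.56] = 0.460000000000000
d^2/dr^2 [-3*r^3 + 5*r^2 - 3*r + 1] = 10 - 18*r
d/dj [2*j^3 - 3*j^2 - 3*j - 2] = 6*j^2 - 6*j - 3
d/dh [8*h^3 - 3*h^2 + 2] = 6*h*(4*h - 1)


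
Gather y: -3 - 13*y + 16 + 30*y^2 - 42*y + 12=30*y^2 - 55*y + 25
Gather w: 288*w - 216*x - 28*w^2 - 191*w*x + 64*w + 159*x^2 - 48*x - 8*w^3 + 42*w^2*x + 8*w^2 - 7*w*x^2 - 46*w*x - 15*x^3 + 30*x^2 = -8*w^3 + w^2*(42*x - 20) + w*(-7*x^2 - 237*x + 352) - 15*x^3 + 189*x^2 - 264*x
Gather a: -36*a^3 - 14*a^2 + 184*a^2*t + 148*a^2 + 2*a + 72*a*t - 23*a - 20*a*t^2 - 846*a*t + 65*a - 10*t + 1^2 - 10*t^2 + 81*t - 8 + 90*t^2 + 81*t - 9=-36*a^3 + a^2*(184*t + 134) + a*(-20*t^2 - 774*t + 44) + 80*t^2 + 152*t - 16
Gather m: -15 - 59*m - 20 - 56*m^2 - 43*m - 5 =-56*m^2 - 102*m - 40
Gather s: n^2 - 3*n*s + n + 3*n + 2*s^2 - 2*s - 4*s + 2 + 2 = n^2 + 4*n + 2*s^2 + s*(-3*n - 6) + 4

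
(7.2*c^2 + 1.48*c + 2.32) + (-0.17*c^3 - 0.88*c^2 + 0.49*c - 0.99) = -0.17*c^3 + 6.32*c^2 + 1.97*c + 1.33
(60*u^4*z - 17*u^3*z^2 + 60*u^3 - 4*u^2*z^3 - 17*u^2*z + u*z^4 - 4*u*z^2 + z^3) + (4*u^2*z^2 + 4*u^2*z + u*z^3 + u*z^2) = 60*u^4*z - 17*u^3*z^2 + 60*u^3 - 4*u^2*z^3 + 4*u^2*z^2 - 13*u^2*z + u*z^4 + u*z^3 - 3*u*z^2 + z^3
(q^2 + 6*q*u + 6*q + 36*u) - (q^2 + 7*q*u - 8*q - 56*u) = -q*u + 14*q + 92*u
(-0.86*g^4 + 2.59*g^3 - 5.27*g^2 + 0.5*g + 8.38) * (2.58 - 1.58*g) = 1.3588*g^5 - 6.311*g^4 + 15.0088*g^3 - 14.3866*g^2 - 11.9504*g + 21.6204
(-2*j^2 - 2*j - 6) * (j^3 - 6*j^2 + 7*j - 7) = -2*j^5 + 10*j^4 - 8*j^3 + 36*j^2 - 28*j + 42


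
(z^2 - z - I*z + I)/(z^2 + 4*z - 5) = (z - I)/(z + 5)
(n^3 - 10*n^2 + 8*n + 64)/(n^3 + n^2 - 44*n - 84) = (n^2 - 12*n + 32)/(n^2 - n - 42)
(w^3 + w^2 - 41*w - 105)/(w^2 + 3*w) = w - 2 - 35/w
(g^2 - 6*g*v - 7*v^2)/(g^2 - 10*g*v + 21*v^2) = (-g - v)/(-g + 3*v)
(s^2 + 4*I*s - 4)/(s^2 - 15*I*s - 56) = (-s^2 - 4*I*s + 4)/(-s^2 + 15*I*s + 56)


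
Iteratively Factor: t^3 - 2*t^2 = (t - 2)*(t^2) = t*(t - 2)*(t)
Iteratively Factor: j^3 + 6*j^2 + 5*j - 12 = (j - 1)*(j^2 + 7*j + 12) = (j - 1)*(j + 4)*(j + 3)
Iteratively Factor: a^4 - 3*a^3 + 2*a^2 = (a - 1)*(a^3 - 2*a^2) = a*(a - 1)*(a^2 - 2*a) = a*(a - 2)*(a - 1)*(a)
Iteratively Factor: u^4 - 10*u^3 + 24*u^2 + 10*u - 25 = (u - 5)*(u^3 - 5*u^2 - u + 5) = (u - 5)^2*(u^2 - 1) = (u - 5)^2*(u + 1)*(u - 1)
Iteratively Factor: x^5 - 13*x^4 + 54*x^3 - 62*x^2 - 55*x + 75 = (x - 5)*(x^4 - 8*x^3 + 14*x^2 + 8*x - 15) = (x - 5)*(x - 1)*(x^3 - 7*x^2 + 7*x + 15) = (x - 5)^2*(x - 1)*(x^2 - 2*x - 3) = (x - 5)^2*(x - 3)*(x - 1)*(x + 1)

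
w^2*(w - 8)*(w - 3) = w^4 - 11*w^3 + 24*w^2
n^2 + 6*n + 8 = (n + 2)*(n + 4)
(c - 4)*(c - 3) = c^2 - 7*c + 12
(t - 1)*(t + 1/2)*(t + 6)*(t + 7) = t^4 + 25*t^3/2 + 35*t^2 - 55*t/2 - 21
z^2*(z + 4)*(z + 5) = z^4 + 9*z^3 + 20*z^2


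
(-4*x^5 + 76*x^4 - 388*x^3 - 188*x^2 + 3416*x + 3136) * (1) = -4*x^5 + 76*x^4 - 388*x^3 - 188*x^2 + 3416*x + 3136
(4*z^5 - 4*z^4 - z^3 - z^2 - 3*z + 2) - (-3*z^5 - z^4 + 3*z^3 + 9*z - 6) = 7*z^5 - 3*z^4 - 4*z^3 - z^2 - 12*z + 8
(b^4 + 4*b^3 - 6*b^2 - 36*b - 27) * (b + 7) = b^5 + 11*b^4 + 22*b^3 - 78*b^2 - 279*b - 189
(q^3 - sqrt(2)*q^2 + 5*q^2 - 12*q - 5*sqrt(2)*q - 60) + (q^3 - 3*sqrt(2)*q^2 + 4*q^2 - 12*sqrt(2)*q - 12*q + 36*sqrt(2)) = 2*q^3 - 4*sqrt(2)*q^2 + 9*q^2 - 17*sqrt(2)*q - 24*q - 60 + 36*sqrt(2)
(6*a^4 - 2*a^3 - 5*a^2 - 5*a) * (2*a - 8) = 12*a^5 - 52*a^4 + 6*a^3 + 30*a^2 + 40*a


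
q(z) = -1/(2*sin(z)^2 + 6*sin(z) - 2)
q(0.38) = -2.00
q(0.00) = 0.50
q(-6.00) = 5.98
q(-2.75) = 0.25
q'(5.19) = 0.03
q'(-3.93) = -0.59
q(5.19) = 0.17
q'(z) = -(-4*sin(z)*cos(z) - 6*cos(z))/(2*sin(z)^2 + 6*sin(z) - 2)^2 = (2*sin(z) + 3)*cos(z)/(2*(3*sin(z) - cos(z)^2)^2)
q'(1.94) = -0.12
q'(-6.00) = 243.99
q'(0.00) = 1.50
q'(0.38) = 27.72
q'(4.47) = -0.01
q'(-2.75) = -0.26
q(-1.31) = 0.17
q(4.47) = 0.17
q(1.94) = -0.19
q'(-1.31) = 0.02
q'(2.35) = -0.58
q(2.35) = -0.30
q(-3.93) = -0.31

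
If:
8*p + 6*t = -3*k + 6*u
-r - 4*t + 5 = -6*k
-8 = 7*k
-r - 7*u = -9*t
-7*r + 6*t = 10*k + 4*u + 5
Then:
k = -8/7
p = 159/868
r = 197/217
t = -150/217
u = -221/217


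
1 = 1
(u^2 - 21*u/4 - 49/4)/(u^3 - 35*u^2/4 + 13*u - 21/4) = (4*u + 7)/(4*u^2 - 7*u + 3)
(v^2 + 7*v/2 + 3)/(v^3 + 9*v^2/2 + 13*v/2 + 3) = 1/(v + 1)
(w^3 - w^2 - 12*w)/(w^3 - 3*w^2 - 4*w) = (w + 3)/(w + 1)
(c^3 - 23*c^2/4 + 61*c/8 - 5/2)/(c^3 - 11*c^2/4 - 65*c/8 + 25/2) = (2*c - 1)/(2*c + 5)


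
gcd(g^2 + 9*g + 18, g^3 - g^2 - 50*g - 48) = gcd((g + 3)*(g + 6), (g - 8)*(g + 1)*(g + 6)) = g + 6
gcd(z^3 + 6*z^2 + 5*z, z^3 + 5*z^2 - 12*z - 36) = 1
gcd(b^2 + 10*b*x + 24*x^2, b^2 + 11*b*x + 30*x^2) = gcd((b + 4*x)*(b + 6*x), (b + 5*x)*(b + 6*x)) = b + 6*x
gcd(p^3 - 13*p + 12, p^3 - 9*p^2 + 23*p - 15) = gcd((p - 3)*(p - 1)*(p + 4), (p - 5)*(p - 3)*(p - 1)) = p^2 - 4*p + 3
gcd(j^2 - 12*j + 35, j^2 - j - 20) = j - 5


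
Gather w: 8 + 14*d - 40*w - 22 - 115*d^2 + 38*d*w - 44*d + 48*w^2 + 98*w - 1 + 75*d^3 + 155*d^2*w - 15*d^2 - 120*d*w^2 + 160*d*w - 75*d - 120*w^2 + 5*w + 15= 75*d^3 - 130*d^2 - 105*d + w^2*(-120*d - 72) + w*(155*d^2 + 198*d + 63)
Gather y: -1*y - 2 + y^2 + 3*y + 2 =y^2 + 2*y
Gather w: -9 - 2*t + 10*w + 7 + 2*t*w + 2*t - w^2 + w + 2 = -w^2 + w*(2*t + 11)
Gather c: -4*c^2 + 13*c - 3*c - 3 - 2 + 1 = -4*c^2 + 10*c - 4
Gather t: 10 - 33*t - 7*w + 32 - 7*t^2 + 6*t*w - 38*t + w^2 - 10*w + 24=-7*t^2 + t*(6*w - 71) + w^2 - 17*w + 66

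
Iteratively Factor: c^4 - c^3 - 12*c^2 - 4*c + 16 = (c + 2)*(c^3 - 3*c^2 - 6*c + 8) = (c + 2)^2*(c^2 - 5*c + 4) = (c - 1)*(c + 2)^2*(c - 4)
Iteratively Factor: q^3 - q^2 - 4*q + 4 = (q - 1)*(q^2 - 4) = (q - 2)*(q - 1)*(q + 2)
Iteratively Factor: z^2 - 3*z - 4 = (z - 4)*(z + 1)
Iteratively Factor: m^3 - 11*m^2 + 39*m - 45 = (m - 3)*(m^2 - 8*m + 15) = (m - 3)^2*(m - 5)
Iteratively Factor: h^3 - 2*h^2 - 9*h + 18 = (h - 3)*(h^2 + h - 6) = (h - 3)*(h - 2)*(h + 3)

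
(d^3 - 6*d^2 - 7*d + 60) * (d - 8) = d^4 - 14*d^3 + 41*d^2 + 116*d - 480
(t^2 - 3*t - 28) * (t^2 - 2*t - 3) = t^4 - 5*t^3 - 25*t^2 + 65*t + 84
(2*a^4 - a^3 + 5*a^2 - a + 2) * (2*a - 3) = 4*a^5 - 8*a^4 + 13*a^3 - 17*a^2 + 7*a - 6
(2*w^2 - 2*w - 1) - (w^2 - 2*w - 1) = w^2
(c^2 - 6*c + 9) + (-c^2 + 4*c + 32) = 41 - 2*c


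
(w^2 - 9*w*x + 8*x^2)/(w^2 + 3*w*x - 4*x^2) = (w - 8*x)/(w + 4*x)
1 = 1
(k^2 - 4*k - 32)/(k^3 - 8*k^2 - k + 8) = (k + 4)/(k^2 - 1)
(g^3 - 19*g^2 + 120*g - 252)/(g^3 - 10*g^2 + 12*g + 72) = (g - 7)/(g + 2)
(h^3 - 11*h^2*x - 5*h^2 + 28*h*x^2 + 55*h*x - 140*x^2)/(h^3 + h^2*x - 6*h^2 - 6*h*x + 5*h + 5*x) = (h^2 - 11*h*x + 28*x^2)/(h^2 + h*x - h - x)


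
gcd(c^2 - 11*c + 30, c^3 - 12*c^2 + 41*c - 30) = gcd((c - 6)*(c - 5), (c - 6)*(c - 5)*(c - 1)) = c^2 - 11*c + 30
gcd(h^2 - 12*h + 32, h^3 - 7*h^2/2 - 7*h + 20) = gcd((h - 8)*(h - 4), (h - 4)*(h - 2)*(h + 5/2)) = h - 4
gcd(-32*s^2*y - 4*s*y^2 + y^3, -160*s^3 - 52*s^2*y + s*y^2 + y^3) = -32*s^2 - 4*s*y + y^2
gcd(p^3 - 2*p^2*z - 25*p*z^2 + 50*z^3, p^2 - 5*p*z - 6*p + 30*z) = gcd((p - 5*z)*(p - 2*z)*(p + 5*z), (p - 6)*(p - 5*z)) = -p + 5*z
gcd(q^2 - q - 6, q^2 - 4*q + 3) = q - 3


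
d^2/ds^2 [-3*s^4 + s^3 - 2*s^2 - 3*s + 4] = -36*s^2 + 6*s - 4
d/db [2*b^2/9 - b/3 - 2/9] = 4*b/9 - 1/3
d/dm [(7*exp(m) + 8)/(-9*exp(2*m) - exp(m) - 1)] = ((7*exp(m) + 8)*(18*exp(m) + 1) - 63*exp(2*m) - 7*exp(m) - 7)*exp(m)/(9*exp(2*m) + exp(m) + 1)^2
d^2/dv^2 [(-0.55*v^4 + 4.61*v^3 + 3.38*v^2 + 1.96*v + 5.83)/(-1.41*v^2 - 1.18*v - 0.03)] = (2.18691*v^6 + 5.49054000000001*v^5 + 4.73450999999999*v^4 - 8.68246600000001*v^3 - 69.659118*v^2 - 57.72717*v - 15.609482)/(2.803221*v^6 + 7.037874*v^5 + 6.068781*v^4 + 1.942516*v^3 + 0.129123*v^2 + 0.003186*v + 2.7e-5)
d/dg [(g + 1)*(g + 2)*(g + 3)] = 3*g^2 + 12*g + 11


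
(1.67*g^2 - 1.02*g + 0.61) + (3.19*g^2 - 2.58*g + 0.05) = 4.86*g^2 - 3.6*g + 0.66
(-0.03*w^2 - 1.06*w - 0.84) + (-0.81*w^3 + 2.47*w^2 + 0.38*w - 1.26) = -0.81*w^3 + 2.44*w^2 - 0.68*w - 2.1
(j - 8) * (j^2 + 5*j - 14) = j^3 - 3*j^2 - 54*j + 112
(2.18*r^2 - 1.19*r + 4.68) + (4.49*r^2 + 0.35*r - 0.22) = 6.67*r^2 - 0.84*r + 4.46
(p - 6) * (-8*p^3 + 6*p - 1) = -8*p^4 + 48*p^3 + 6*p^2 - 37*p + 6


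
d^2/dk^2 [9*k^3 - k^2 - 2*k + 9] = 54*k - 2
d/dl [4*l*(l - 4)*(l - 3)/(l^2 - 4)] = 4*(l^4 - 24*l^2 + 56*l - 48)/(l^4 - 8*l^2 + 16)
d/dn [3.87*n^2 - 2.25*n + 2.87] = 7.74*n - 2.25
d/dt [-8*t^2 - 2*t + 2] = -16*t - 2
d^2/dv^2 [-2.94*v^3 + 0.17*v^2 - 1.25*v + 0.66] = 0.34 - 17.64*v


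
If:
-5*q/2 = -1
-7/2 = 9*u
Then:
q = 2/5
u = -7/18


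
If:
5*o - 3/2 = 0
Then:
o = 3/10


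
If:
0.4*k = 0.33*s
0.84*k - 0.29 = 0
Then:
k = 0.35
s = 0.42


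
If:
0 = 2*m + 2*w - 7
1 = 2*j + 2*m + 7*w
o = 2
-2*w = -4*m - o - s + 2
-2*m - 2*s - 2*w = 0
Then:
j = -59/8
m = 7/4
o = 2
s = -7/2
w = 7/4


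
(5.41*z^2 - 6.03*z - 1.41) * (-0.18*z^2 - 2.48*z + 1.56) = -0.9738*z^4 - 12.3314*z^3 + 23.6478*z^2 - 5.91*z - 2.1996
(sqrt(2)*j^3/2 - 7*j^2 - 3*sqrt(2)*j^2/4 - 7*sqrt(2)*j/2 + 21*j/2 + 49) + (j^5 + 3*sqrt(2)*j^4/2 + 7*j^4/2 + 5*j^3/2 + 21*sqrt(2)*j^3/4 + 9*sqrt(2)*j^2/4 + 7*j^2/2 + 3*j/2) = j^5 + 3*sqrt(2)*j^4/2 + 7*j^4/2 + 5*j^3/2 + 23*sqrt(2)*j^3/4 - 7*j^2/2 + 3*sqrt(2)*j^2/2 - 7*sqrt(2)*j/2 + 12*j + 49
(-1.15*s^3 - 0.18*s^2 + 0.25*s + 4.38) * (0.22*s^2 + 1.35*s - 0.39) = -0.253*s^5 - 1.5921*s^4 + 0.2605*s^3 + 1.3713*s^2 + 5.8155*s - 1.7082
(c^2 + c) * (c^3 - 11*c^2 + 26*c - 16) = c^5 - 10*c^4 + 15*c^3 + 10*c^2 - 16*c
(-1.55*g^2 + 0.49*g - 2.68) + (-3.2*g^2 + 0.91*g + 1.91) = -4.75*g^2 + 1.4*g - 0.77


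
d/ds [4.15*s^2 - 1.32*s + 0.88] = 8.3*s - 1.32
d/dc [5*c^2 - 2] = 10*c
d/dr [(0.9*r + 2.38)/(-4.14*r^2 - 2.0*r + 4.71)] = (3.726*r^2 + 19.7064*r + 8.999)/(17.1396*r^4 + 16.56*r^3 - 34.9988*r^2 - 18.84*r + 22.1841)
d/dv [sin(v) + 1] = cos(v)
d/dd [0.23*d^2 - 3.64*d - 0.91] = 0.46*d - 3.64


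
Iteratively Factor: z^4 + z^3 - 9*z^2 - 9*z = (z)*(z^3 + z^2 - 9*z - 9) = z*(z + 3)*(z^2 - 2*z - 3) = z*(z - 3)*(z + 3)*(z + 1)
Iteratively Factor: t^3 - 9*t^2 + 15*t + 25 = (t + 1)*(t^2 - 10*t + 25) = (t - 5)*(t + 1)*(t - 5)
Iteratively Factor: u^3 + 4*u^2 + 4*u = (u)*(u^2 + 4*u + 4) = u*(u + 2)*(u + 2)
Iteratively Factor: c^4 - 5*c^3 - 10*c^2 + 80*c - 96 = (c - 2)*(c^3 - 3*c^2 - 16*c + 48) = (c - 3)*(c - 2)*(c^2 - 16) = (c - 3)*(c - 2)*(c + 4)*(c - 4)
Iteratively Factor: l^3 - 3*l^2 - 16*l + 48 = (l - 4)*(l^2 + l - 12) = (l - 4)*(l - 3)*(l + 4)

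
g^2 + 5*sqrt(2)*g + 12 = (g + 2*sqrt(2))*(g + 3*sqrt(2))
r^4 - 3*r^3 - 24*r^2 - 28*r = r*(r - 7)*(r + 2)^2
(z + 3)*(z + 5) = z^2 + 8*z + 15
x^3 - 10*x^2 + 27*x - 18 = (x - 6)*(x - 3)*(x - 1)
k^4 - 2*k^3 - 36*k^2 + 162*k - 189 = (k - 3)^3*(k + 7)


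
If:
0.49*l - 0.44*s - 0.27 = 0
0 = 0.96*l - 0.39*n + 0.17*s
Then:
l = 0.897959183673469*s + 0.551020408163265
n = 2.64625850340136*s + 1.3563579277865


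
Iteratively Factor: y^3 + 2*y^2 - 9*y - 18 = (y + 2)*(y^2 - 9) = (y + 2)*(y + 3)*(y - 3)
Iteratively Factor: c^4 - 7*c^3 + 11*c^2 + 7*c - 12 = (c - 3)*(c^3 - 4*c^2 - c + 4) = (c - 4)*(c - 3)*(c^2 - 1) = (c - 4)*(c - 3)*(c + 1)*(c - 1)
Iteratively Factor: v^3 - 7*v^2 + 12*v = (v - 3)*(v^2 - 4*v) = (v - 4)*(v - 3)*(v)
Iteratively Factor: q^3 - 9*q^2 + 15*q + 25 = (q + 1)*(q^2 - 10*q + 25) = (q - 5)*(q + 1)*(q - 5)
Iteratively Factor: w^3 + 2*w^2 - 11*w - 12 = (w + 1)*(w^2 + w - 12) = (w + 1)*(w + 4)*(w - 3)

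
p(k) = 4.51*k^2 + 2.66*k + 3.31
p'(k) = 9.02*k + 2.66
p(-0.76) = 3.89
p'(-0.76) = -4.20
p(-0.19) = 2.97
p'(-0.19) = 0.95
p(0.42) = 5.22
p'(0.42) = 6.45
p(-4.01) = 65.16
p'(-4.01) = -33.51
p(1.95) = 25.65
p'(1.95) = 20.25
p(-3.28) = 43.11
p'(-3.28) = -26.93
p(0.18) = 3.93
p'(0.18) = 4.28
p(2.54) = 39.16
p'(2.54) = 25.57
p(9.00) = 392.56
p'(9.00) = 83.84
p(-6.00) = 149.71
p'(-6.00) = -51.46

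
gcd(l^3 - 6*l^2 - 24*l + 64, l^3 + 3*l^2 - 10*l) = l - 2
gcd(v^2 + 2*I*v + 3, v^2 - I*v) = v - I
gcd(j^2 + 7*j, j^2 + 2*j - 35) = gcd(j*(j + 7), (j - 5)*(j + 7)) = j + 7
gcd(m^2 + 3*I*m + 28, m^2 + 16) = m - 4*I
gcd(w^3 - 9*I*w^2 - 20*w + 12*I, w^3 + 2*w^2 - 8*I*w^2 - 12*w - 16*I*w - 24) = w^2 - 8*I*w - 12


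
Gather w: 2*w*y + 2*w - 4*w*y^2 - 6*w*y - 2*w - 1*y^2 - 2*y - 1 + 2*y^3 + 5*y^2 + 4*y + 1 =w*(-4*y^2 - 4*y) + 2*y^3 + 4*y^2 + 2*y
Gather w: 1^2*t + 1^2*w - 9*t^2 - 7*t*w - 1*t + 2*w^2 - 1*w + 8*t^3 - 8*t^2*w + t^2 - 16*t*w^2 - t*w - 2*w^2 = 8*t^3 - 8*t^2 - 16*t*w^2 + w*(-8*t^2 - 8*t)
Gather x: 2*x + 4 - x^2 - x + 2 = -x^2 + x + 6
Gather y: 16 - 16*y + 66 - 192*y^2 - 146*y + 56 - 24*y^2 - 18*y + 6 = -216*y^2 - 180*y + 144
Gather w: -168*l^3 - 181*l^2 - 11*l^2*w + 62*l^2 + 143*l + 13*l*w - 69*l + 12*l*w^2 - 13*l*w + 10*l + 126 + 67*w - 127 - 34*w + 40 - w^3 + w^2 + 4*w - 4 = -168*l^3 - 119*l^2 + 84*l - w^3 + w^2*(12*l + 1) + w*(37 - 11*l^2) + 35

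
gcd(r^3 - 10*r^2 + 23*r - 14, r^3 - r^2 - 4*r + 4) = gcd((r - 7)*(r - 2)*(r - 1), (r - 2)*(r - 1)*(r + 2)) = r^2 - 3*r + 2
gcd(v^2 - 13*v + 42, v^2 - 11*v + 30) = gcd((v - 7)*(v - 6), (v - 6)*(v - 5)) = v - 6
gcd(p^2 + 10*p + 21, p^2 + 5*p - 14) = p + 7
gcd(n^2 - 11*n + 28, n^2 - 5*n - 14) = n - 7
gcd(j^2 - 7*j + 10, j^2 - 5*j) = j - 5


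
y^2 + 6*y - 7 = (y - 1)*(y + 7)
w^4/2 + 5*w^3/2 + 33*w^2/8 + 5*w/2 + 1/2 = (w/2 + 1)*(w + 1/2)^2*(w + 2)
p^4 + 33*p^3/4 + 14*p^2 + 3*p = p*(p + 1/4)*(p + 2)*(p + 6)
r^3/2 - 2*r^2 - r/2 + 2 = (r/2 + 1/2)*(r - 4)*(r - 1)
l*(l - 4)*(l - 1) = l^3 - 5*l^2 + 4*l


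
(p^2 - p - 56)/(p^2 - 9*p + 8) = (p + 7)/(p - 1)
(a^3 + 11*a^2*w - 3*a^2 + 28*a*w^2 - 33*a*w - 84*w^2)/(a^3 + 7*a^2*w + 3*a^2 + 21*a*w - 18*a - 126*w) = (a + 4*w)/(a + 6)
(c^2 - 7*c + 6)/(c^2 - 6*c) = (c - 1)/c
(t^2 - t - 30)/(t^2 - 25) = (t - 6)/(t - 5)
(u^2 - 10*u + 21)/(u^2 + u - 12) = (u - 7)/(u + 4)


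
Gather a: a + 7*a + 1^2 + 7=8*a + 8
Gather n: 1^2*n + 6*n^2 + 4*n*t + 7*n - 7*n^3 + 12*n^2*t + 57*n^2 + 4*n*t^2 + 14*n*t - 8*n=-7*n^3 + n^2*(12*t + 63) + n*(4*t^2 + 18*t)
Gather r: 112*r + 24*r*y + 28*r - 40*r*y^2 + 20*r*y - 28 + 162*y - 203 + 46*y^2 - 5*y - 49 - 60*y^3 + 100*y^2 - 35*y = r*(-40*y^2 + 44*y + 140) - 60*y^3 + 146*y^2 + 122*y - 280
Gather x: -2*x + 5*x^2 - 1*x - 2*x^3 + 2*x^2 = -2*x^3 + 7*x^2 - 3*x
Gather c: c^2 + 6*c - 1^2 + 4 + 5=c^2 + 6*c + 8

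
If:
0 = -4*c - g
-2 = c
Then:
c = -2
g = 8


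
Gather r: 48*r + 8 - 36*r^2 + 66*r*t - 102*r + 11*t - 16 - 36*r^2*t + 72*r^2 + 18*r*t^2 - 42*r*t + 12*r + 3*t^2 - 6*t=r^2*(36 - 36*t) + r*(18*t^2 + 24*t - 42) + 3*t^2 + 5*t - 8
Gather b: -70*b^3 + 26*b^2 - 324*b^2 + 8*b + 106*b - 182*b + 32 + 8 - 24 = -70*b^3 - 298*b^2 - 68*b + 16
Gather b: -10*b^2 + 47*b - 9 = -10*b^2 + 47*b - 9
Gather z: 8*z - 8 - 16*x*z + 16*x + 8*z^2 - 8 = 16*x + 8*z^2 + z*(8 - 16*x) - 16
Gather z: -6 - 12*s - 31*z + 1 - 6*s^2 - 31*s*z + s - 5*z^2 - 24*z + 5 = -6*s^2 - 11*s - 5*z^2 + z*(-31*s - 55)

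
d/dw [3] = 0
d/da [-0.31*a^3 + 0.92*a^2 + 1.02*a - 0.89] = -0.93*a^2 + 1.84*a + 1.02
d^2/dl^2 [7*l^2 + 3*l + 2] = 14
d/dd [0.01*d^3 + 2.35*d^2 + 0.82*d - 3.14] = 0.03*d^2 + 4.7*d + 0.82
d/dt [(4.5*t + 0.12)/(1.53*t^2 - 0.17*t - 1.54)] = (6.885*t^2 - 0.765*t - (3.06*t - 0.17)*(4.5*t + 0.12) - 6.93)/(-1.53*t^2 + 0.17*t + 1.54)^2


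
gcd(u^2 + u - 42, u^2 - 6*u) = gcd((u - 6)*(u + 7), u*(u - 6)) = u - 6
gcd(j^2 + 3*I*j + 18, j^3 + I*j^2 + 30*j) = j + 6*I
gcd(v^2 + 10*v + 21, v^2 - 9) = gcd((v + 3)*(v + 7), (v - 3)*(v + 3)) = v + 3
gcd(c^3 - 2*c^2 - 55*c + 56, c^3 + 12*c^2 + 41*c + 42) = c + 7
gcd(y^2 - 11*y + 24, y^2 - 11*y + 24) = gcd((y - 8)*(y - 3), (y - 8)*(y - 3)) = y^2 - 11*y + 24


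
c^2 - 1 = (c - 1)*(c + 1)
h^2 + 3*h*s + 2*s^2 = (h + s)*(h + 2*s)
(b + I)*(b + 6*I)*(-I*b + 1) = -I*b^3 + 8*b^2 + 13*I*b - 6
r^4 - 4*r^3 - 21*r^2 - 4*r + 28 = (r - 7)*(r - 1)*(r + 2)^2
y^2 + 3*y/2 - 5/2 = (y - 1)*(y + 5/2)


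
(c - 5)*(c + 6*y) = c^2 + 6*c*y - 5*c - 30*y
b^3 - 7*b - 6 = (b - 3)*(b + 1)*(b + 2)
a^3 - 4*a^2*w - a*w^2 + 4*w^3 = (a - 4*w)*(a - w)*(a + w)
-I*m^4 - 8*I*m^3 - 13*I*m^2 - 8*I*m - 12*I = (m + 2)*(m + 6)*(m - I)*(-I*m + 1)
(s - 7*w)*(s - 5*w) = s^2 - 12*s*w + 35*w^2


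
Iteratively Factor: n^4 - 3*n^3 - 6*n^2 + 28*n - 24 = (n - 2)*(n^3 - n^2 - 8*n + 12) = (n - 2)*(n + 3)*(n^2 - 4*n + 4) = (n - 2)^2*(n + 3)*(n - 2)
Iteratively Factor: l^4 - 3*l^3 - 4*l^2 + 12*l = (l - 2)*(l^3 - l^2 - 6*l) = (l - 2)*(l + 2)*(l^2 - 3*l) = (l - 3)*(l - 2)*(l + 2)*(l)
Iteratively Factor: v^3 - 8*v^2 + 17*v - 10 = (v - 2)*(v^2 - 6*v + 5) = (v - 2)*(v - 1)*(v - 5)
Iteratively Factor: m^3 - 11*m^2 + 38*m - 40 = (m - 4)*(m^2 - 7*m + 10) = (m - 5)*(m - 4)*(m - 2)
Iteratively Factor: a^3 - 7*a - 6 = (a + 1)*(a^2 - a - 6) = (a - 3)*(a + 1)*(a + 2)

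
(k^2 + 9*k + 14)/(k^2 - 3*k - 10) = (k + 7)/(k - 5)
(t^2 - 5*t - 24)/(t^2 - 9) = (t - 8)/(t - 3)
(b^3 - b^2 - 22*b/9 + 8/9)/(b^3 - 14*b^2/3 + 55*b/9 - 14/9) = (3*b + 4)/(3*b - 7)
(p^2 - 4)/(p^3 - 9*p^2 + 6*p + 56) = (p - 2)/(p^2 - 11*p + 28)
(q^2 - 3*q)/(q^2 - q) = (q - 3)/(q - 1)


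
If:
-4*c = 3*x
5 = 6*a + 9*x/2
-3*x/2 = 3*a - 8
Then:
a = 19/3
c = 11/2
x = -22/3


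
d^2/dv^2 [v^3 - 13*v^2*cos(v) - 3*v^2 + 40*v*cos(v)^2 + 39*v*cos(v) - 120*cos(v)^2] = 13*v^2*cos(v) + 52*v*sin(v) - 39*v*cos(v) - 80*v*cos(2*v) + 6*v - 78*sin(v) - 80*sin(2*v) - 26*cos(v) + 240*cos(2*v) - 6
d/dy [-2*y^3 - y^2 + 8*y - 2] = -6*y^2 - 2*y + 8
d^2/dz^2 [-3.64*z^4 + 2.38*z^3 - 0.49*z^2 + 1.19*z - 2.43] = -43.68*z^2 + 14.28*z - 0.98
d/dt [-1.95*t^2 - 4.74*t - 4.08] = -3.9*t - 4.74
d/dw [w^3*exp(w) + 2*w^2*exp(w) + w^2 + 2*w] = w^3*exp(w) + 5*w^2*exp(w) + 4*w*exp(w) + 2*w + 2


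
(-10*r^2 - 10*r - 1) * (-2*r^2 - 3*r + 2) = 20*r^4 + 50*r^3 + 12*r^2 - 17*r - 2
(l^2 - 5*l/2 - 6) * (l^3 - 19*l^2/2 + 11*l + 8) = l^5 - 12*l^4 + 115*l^3/4 + 75*l^2/2 - 86*l - 48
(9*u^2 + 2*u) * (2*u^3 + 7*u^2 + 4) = 18*u^5 + 67*u^4 + 14*u^3 + 36*u^2 + 8*u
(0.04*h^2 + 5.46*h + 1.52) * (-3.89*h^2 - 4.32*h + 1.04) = -0.1556*h^4 - 21.4122*h^3 - 29.4584*h^2 - 0.888000000000001*h + 1.5808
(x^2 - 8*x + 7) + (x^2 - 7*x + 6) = 2*x^2 - 15*x + 13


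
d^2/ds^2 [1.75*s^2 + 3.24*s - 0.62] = 3.50000000000000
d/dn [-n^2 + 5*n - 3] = 5 - 2*n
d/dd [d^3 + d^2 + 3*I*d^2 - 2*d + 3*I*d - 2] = 3*d^2 + d*(2 + 6*I) - 2 + 3*I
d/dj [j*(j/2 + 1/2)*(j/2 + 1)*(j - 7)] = j^3 - 3*j^2 - 19*j/2 - 7/2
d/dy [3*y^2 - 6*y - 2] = 6*y - 6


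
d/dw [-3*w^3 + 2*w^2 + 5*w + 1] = -9*w^2 + 4*w + 5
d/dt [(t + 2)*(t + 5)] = 2*t + 7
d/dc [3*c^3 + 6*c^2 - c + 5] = 9*c^2 + 12*c - 1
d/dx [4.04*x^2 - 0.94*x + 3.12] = 8.08*x - 0.94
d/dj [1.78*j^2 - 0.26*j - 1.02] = 3.56*j - 0.26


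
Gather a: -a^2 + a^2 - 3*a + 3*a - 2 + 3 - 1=0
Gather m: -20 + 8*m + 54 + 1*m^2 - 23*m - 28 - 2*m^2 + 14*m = -m^2 - m + 6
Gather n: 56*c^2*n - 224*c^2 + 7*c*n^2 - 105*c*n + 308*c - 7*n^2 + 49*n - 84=-224*c^2 + 308*c + n^2*(7*c - 7) + n*(56*c^2 - 105*c + 49) - 84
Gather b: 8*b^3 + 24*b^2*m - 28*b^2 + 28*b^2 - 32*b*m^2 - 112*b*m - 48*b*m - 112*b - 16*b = 8*b^3 + 24*b^2*m + b*(-32*m^2 - 160*m - 128)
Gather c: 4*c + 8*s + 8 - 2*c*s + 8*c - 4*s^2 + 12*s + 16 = c*(12 - 2*s) - 4*s^2 + 20*s + 24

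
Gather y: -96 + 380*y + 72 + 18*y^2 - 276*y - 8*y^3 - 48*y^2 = -8*y^3 - 30*y^2 + 104*y - 24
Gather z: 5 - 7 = -2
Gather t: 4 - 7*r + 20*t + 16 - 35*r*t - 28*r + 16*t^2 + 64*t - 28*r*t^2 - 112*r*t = -35*r + t^2*(16 - 28*r) + t*(84 - 147*r) + 20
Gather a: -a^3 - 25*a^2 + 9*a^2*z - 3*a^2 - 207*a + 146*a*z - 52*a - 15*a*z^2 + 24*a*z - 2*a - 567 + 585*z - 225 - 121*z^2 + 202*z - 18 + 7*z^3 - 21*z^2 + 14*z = -a^3 + a^2*(9*z - 28) + a*(-15*z^2 + 170*z - 261) + 7*z^3 - 142*z^2 + 801*z - 810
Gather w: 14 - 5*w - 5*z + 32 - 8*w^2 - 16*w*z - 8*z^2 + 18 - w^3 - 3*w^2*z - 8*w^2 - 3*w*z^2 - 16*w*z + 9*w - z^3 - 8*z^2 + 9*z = -w^3 + w^2*(-3*z - 16) + w*(-3*z^2 - 32*z + 4) - z^3 - 16*z^2 + 4*z + 64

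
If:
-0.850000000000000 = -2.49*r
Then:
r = 0.34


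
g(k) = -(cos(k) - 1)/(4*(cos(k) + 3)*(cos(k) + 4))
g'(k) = -(cos(k) - 1)*sin(k)/(4*(cos(k) + 3)*(cos(k) + 4)^2) - (cos(k) - 1)*sin(k)/(4*(cos(k) + 3)^2*(cos(k) + 4)) + sin(k)/(4*(cos(k) + 3)*(cos(k) + 4))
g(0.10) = 0.00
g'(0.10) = 0.00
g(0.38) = 0.00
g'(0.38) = 0.00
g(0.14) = 0.00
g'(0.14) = 0.00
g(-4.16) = 0.04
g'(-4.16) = 0.05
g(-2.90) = 0.08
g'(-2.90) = -0.03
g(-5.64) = 0.00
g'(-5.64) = 0.01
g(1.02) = 0.01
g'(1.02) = 0.02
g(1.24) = 0.01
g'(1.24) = 0.02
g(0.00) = 0.00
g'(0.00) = 0.00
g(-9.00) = 0.07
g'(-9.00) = -0.04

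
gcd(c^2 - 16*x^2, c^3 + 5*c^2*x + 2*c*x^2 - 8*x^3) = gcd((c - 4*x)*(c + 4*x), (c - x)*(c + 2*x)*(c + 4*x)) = c + 4*x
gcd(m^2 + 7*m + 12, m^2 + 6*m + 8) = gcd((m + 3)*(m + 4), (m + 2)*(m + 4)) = m + 4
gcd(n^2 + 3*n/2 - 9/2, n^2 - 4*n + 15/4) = n - 3/2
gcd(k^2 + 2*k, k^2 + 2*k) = k^2 + 2*k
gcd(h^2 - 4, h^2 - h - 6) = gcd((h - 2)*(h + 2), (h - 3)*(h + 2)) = h + 2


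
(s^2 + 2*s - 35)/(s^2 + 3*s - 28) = (s - 5)/(s - 4)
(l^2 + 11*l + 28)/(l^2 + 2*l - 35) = (l + 4)/(l - 5)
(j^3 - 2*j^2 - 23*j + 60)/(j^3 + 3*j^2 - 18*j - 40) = (j - 3)/(j + 2)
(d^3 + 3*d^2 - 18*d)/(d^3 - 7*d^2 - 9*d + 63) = d*(d + 6)/(d^2 - 4*d - 21)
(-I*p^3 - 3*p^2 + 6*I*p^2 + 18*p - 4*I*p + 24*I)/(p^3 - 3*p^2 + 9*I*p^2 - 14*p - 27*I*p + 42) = (-I*p^3 + p^2*(-3 + 6*I) + p*(18 - 4*I) + 24*I)/(p^3 + p^2*(-3 + 9*I) + p*(-14 - 27*I) + 42)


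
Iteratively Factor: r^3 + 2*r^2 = (r)*(r^2 + 2*r) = r*(r + 2)*(r)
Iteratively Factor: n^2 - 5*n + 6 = (n - 2)*(n - 3)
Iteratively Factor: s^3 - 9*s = (s + 3)*(s^2 - 3*s) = (s - 3)*(s + 3)*(s)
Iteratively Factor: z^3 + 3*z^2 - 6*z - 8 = (z + 1)*(z^2 + 2*z - 8) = (z + 1)*(z + 4)*(z - 2)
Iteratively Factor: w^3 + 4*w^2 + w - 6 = (w + 2)*(w^2 + 2*w - 3) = (w - 1)*(w + 2)*(w + 3)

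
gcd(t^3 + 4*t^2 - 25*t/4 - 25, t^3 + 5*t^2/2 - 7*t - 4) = t + 4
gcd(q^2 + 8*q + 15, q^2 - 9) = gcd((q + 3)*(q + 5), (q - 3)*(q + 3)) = q + 3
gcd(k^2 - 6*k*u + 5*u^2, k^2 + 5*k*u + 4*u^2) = 1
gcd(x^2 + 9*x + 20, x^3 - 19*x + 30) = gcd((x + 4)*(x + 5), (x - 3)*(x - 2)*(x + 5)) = x + 5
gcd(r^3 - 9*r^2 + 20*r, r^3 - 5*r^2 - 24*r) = r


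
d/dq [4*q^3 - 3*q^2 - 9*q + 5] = 12*q^2 - 6*q - 9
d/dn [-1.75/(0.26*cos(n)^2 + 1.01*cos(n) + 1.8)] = -(0.91*cos(n) + 1.7675)*sin(n)/(0.26*cos(n)^2 + 1.01*cos(n) + 1.8)^2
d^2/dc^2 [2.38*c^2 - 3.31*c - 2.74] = 4.76000000000000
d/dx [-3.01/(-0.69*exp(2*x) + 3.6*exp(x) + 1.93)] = (10.836 - 4.1538*exp(x))*exp(x)/(-0.69*exp(2*x) + 3.6*exp(x) + 1.93)^2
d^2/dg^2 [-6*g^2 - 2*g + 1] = -12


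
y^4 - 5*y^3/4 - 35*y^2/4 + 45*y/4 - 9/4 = (y - 3)*(y - 1)*(y - 1/4)*(y + 3)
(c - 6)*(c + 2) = c^2 - 4*c - 12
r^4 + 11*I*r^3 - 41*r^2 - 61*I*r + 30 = (r + I)*(r + 2*I)*(r + 3*I)*(r + 5*I)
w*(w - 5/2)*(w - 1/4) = w^3 - 11*w^2/4 + 5*w/8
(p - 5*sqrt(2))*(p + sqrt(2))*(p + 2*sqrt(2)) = p^3 - 2*sqrt(2)*p^2 - 26*p - 20*sqrt(2)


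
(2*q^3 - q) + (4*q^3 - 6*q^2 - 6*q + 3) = 6*q^3 - 6*q^2 - 7*q + 3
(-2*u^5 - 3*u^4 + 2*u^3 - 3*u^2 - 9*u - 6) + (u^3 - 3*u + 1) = -2*u^5 - 3*u^4 + 3*u^3 - 3*u^2 - 12*u - 5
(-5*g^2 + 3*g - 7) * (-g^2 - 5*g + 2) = 5*g^4 + 22*g^3 - 18*g^2 + 41*g - 14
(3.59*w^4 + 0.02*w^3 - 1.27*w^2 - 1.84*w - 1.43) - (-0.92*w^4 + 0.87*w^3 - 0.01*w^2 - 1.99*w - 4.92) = 4.51*w^4 - 0.85*w^3 - 1.26*w^2 + 0.15*w + 3.49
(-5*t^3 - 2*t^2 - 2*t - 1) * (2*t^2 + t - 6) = -10*t^5 - 9*t^4 + 24*t^3 + 8*t^2 + 11*t + 6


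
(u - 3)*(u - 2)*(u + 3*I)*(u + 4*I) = u^4 - 5*u^3 + 7*I*u^3 - 6*u^2 - 35*I*u^2 + 60*u + 42*I*u - 72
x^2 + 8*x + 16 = (x + 4)^2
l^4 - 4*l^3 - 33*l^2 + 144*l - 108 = (l - 6)*(l - 3)*(l - 1)*(l + 6)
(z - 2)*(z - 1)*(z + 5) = z^3 + 2*z^2 - 13*z + 10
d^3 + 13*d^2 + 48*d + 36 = (d + 1)*(d + 6)^2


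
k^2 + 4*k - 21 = (k - 3)*(k + 7)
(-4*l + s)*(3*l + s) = -12*l^2 - l*s + s^2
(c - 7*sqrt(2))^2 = c^2 - 14*sqrt(2)*c + 98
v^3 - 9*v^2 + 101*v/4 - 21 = (v - 4)*(v - 7/2)*(v - 3/2)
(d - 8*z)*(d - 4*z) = d^2 - 12*d*z + 32*z^2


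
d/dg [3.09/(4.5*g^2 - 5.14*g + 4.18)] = (15.8826 - 27.81*g)/(4.5*g^2 - 5.14*g + 4.18)^2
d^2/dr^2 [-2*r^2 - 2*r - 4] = -4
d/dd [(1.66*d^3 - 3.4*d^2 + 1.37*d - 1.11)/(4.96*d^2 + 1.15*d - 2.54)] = (8.2336*d^4 + 3.818*d^3 - 23.3544*d^2 + 28.2832*d - 2.2033)/(24.6016*d^4 + 11.408*d^3 - 23.8743*d^2 - 5.842*d + 6.4516)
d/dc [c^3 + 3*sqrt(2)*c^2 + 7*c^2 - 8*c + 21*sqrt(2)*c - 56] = 3*c^2 + 6*sqrt(2)*c + 14*c - 8 + 21*sqrt(2)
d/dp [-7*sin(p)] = -7*cos(p)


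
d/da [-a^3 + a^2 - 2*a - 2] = -3*a^2 + 2*a - 2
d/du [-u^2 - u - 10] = -2*u - 1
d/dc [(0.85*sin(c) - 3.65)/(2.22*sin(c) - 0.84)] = 7.389*cos(c)/(2.22*sin(c) - 0.84)^2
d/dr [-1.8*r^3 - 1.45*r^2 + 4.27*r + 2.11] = -5.4*r^2 - 2.9*r + 4.27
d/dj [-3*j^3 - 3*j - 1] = -9*j^2 - 3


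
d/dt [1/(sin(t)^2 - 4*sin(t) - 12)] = 2*(2 - sin(t))*cos(t)/((sin(t) - 6)^2*(sin(t) + 2)^2)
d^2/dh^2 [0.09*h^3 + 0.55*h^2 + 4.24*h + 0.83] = 0.54*h + 1.1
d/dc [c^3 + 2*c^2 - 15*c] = 3*c^2 + 4*c - 15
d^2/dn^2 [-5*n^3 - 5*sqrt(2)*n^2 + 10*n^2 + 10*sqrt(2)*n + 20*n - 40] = -30*n - 10*sqrt(2) + 20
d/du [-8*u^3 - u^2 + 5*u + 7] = -24*u^2 - 2*u + 5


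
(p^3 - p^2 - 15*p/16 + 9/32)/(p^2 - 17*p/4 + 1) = (8*p^2 - 6*p - 9)/(8*(p - 4))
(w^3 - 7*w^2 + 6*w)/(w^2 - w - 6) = w*(-w^2 + 7*w - 6)/(-w^2 + w + 6)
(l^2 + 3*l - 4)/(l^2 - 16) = (l - 1)/(l - 4)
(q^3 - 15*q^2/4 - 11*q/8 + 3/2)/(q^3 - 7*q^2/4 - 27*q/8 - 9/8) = (2*q^2 - 9*q + 4)/(2*q^2 - 5*q - 3)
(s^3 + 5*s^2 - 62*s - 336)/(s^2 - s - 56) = s + 6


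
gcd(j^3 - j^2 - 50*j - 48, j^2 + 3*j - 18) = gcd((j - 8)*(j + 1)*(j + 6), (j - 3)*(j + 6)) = j + 6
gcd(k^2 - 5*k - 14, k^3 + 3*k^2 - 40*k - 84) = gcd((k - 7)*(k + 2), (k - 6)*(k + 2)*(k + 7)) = k + 2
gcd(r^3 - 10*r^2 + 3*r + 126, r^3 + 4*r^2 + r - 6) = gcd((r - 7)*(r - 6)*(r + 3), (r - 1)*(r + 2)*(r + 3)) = r + 3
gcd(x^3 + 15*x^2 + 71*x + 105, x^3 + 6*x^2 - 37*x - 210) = x^2 + 12*x + 35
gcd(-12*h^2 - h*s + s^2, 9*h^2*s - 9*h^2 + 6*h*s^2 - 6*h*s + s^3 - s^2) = 3*h + s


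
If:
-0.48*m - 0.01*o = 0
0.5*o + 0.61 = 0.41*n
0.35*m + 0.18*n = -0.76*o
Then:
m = 0.01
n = 1.15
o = -0.28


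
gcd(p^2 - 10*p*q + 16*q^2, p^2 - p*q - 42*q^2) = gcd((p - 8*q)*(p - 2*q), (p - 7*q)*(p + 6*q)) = 1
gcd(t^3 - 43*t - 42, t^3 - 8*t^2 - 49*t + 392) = t - 7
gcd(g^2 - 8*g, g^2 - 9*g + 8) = g - 8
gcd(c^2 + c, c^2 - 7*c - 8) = c + 1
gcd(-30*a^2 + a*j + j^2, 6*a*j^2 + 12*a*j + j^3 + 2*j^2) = 6*a + j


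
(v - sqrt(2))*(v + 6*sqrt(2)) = v^2 + 5*sqrt(2)*v - 12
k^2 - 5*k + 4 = (k - 4)*(k - 1)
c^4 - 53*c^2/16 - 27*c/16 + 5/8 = (c - 2)*(c - 1/4)*(c + 1)*(c + 5/4)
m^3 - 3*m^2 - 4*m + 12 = (m - 3)*(m - 2)*(m + 2)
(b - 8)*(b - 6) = b^2 - 14*b + 48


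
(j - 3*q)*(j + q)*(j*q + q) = j^3*q - 2*j^2*q^2 + j^2*q - 3*j*q^3 - 2*j*q^2 - 3*q^3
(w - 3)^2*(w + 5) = w^3 - w^2 - 21*w + 45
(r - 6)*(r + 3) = r^2 - 3*r - 18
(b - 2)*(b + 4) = b^2 + 2*b - 8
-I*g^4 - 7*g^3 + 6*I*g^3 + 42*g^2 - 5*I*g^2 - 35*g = g*(g - 5)*(g - 7*I)*(-I*g + I)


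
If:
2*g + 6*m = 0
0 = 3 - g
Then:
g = 3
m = -1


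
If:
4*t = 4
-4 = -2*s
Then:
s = 2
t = 1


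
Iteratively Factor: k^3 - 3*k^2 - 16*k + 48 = (k + 4)*(k^2 - 7*k + 12) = (k - 3)*(k + 4)*(k - 4)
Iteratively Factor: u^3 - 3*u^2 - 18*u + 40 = (u - 2)*(u^2 - u - 20) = (u - 2)*(u + 4)*(u - 5)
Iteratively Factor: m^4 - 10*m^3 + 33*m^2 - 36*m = (m)*(m^3 - 10*m^2 + 33*m - 36) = m*(m - 3)*(m^2 - 7*m + 12) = m*(m - 3)^2*(m - 4)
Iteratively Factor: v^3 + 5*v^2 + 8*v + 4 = (v + 2)*(v^2 + 3*v + 2) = (v + 2)^2*(v + 1)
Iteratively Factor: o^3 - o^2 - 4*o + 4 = (o - 1)*(o^2 - 4) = (o - 1)*(o + 2)*(o - 2)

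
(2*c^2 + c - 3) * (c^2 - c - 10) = 2*c^4 - c^3 - 24*c^2 - 7*c + 30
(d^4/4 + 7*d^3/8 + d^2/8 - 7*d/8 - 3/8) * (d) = d^5/4 + 7*d^4/8 + d^3/8 - 7*d^2/8 - 3*d/8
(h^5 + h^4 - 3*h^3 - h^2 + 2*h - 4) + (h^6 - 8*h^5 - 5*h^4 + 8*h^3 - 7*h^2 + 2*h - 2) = h^6 - 7*h^5 - 4*h^4 + 5*h^3 - 8*h^2 + 4*h - 6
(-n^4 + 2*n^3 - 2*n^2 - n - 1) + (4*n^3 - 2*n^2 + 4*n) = -n^4 + 6*n^3 - 4*n^2 + 3*n - 1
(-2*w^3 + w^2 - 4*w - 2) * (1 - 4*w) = 8*w^4 - 6*w^3 + 17*w^2 + 4*w - 2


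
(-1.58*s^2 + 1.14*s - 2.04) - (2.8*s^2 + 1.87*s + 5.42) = -4.38*s^2 - 0.73*s - 7.46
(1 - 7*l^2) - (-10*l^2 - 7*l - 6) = 3*l^2 + 7*l + 7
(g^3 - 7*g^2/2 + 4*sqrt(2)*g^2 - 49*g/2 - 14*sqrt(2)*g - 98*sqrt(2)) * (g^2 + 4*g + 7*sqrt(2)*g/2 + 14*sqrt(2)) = g^5 + g^4/2 + 15*sqrt(2)*g^4/2 - 21*g^3/2 + 15*sqrt(2)*g^3/4 - 1155*sqrt(2)*g^2/4 - 84*g^2 - 1078*g - 735*sqrt(2)*g - 2744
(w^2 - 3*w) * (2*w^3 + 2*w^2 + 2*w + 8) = 2*w^5 - 4*w^4 - 4*w^3 + 2*w^2 - 24*w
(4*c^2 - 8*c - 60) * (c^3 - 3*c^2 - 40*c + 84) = 4*c^5 - 20*c^4 - 196*c^3 + 836*c^2 + 1728*c - 5040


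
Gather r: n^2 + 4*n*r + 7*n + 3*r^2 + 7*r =n^2 + 7*n + 3*r^2 + r*(4*n + 7)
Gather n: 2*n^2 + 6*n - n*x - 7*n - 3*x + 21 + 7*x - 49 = 2*n^2 + n*(-x - 1) + 4*x - 28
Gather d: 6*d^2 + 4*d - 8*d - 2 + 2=6*d^2 - 4*d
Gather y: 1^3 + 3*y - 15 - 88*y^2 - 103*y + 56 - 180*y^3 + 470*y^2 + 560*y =-180*y^3 + 382*y^2 + 460*y + 42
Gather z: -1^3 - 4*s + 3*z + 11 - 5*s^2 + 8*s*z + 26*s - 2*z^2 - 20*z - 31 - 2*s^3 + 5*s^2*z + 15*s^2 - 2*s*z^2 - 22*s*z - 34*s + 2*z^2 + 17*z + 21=-2*s^3 + 10*s^2 - 2*s*z^2 - 12*s + z*(5*s^2 - 14*s)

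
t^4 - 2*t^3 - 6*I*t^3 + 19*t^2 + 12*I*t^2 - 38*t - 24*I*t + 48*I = (t - 2)*(t - 8*I)*(t - I)*(t + 3*I)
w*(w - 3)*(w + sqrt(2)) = w^3 - 3*w^2 + sqrt(2)*w^2 - 3*sqrt(2)*w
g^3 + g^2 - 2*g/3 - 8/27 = (g - 2/3)*(g + 1/3)*(g + 4/3)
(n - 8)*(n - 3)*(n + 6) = n^3 - 5*n^2 - 42*n + 144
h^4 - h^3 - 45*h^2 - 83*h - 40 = (h - 8)*(h + 1)^2*(h + 5)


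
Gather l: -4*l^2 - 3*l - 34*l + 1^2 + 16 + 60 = -4*l^2 - 37*l + 77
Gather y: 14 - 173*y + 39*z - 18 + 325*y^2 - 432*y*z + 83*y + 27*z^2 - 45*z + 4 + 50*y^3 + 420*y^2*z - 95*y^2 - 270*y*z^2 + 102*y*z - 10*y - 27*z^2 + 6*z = 50*y^3 + y^2*(420*z + 230) + y*(-270*z^2 - 330*z - 100)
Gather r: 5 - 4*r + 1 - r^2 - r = -r^2 - 5*r + 6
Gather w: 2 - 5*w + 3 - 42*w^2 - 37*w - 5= -42*w^2 - 42*w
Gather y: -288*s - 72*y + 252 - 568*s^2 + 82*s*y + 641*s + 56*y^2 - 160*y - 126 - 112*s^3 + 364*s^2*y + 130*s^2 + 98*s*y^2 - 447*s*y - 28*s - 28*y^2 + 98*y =-112*s^3 - 438*s^2 + 325*s + y^2*(98*s + 28) + y*(364*s^2 - 365*s - 134) + 126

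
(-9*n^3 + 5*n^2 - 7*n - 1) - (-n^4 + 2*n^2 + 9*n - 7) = n^4 - 9*n^3 + 3*n^2 - 16*n + 6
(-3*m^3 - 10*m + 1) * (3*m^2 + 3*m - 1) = -9*m^5 - 9*m^4 - 27*m^3 - 27*m^2 + 13*m - 1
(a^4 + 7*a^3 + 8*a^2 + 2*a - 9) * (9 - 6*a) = -6*a^5 - 33*a^4 + 15*a^3 + 60*a^2 + 72*a - 81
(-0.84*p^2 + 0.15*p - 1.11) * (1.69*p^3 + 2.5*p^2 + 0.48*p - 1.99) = -1.4196*p^5 - 1.8465*p^4 - 1.9041*p^3 - 1.0314*p^2 - 0.8313*p + 2.2089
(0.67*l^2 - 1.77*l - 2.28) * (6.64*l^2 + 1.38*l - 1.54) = 4.4488*l^4 - 10.8282*l^3 - 18.6136*l^2 - 0.420599999999999*l + 3.5112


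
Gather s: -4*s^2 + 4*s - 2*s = -4*s^2 + 2*s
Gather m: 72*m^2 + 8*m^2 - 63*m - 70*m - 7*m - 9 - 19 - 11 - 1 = 80*m^2 - 140*m - 40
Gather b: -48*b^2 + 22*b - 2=-48*b^2 + 22*b - 2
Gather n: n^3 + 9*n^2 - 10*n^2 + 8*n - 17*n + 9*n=n^3 - n^2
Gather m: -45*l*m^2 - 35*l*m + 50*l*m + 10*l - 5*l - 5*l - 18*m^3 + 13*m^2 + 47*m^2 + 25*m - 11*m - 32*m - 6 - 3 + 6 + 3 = -18*m^3 + m^2*(60 - 45*l) + m*(15*l - 18)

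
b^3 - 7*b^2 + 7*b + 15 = (b - 5)*(b - 3)*(b + 1)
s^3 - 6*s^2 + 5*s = s*(s - 5)*(s - 1)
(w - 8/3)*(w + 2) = w^2 - 2*w/3 - 16/3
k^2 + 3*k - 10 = (k - 2)*(k + 5)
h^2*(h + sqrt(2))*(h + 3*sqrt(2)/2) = h^4 + 5*sqrt(2)*h^3/2 + 3*h^2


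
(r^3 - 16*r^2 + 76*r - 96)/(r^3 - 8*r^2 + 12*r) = (r - 8)/r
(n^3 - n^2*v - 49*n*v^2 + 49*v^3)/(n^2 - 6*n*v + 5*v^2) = (-n^2 + 49*v^2)/(-n + 5*v)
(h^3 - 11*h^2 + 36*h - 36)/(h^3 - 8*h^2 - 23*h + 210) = (h^2 - 5*h + 6)/(h^2 - 2*h - 35)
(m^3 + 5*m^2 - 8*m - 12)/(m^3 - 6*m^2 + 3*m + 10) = (m + 6)/(m - 5)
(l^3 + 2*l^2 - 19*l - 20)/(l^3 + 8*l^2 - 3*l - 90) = (l^2 - 3*l - 4)/(l^2 + 3*l - 18)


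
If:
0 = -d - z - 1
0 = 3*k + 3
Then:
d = -z - 1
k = -1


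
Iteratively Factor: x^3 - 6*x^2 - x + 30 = (x - 3)*(x^2 - 3*x - 10) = (x - 3)*(x + 2)*(x - 5)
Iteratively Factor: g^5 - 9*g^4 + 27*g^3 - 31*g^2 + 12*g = (g)*(g^4 - 9*g^3 + 27*g^2 - 31*g + 12) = g*(g - 3)*(g^3 - 6*g^2 + 9*g - 4) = g*(g - 3)*(g - 1)*(g^2 - 5*g + 4) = g*(g - 3)*(g - 1)^2*(g - 4)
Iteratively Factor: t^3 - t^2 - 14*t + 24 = (t - 2)*(t^2 + t - 12) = (t - 3)*(t - 2)*(t + 4)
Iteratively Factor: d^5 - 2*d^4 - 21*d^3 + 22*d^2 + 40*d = (d - 5)*(d^4 + 3*d^3 - 6*d^2 - 8*d) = (d - 5)*(d + 4)*(d^3 - d^2 - 2*d) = d*(d - 5)*(d + 4)*(d^2 - d - 2) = d*(d - 5)*(d - 2)*(d + 4)*(d + 1)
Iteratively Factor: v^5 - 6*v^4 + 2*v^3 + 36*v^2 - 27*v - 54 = (v - 3)*(v^4 - 3*v^3 - 7*v^2 + 15*v + 18) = (v - 3)^2*(v^3 - 7*v - 6) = (v - 3)^3*(v^2 + 3*v + 2) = (v - 3)^3*(v + 2)*(v + 1)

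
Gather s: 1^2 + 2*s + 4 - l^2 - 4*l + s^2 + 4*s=-l^2 - 4*l + s^2 + 6*s + 5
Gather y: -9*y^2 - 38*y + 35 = -9*y^2 - 38*y + 35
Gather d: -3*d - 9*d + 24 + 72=96 - 12*d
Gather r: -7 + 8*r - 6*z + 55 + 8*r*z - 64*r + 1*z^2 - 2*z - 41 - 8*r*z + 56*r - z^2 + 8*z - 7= 0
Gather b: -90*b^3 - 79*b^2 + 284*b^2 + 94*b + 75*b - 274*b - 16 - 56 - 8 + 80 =-90*b^3 + 205*b^2 - 105*b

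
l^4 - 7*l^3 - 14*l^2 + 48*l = l*(l - 8)*(l - 2)*(l + 3)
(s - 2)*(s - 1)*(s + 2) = s^3 - s^2 - 4*s + 4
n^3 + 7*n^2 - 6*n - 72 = (n - 3)*(n + 4)*(n + 6)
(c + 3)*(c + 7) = c^2 + 10*c + 21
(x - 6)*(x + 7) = x^2 + x - 42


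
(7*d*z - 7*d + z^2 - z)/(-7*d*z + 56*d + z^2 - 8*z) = (-7*d*z + 7*d - z^2 + z)/(7*d*z - 56*d - z^2 + 8*z)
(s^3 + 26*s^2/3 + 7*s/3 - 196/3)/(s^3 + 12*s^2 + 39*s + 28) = (s - 7/3)/(s + 1)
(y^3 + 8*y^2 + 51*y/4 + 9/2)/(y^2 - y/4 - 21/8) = 2*(2*y^2 + 13*y + 6)/(4*y - 7)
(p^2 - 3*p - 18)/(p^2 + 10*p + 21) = (p - 6)/(p + 7)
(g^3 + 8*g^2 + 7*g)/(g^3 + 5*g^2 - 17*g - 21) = g/(g - 3)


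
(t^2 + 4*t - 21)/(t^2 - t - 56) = (t - 3)/(t - 8)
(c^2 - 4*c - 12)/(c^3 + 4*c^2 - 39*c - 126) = (c + 2)/(c^2 + 10*c + 21)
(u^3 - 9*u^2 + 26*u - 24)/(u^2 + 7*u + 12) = (u^3 - 9*u^2 + 26*u - 24)/(u^2 + 7*u + 12)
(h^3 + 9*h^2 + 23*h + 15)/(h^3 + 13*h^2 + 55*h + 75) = (h + 1)/(h + 5)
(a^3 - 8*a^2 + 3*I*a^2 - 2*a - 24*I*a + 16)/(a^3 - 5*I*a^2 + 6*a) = (a^2 + 2*a*(-4 + I) - 16*I)/(a*(a - 6*I))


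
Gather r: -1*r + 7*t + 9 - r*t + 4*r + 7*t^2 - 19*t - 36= r*(3 - t) + 7*t^2 - 12*t - 27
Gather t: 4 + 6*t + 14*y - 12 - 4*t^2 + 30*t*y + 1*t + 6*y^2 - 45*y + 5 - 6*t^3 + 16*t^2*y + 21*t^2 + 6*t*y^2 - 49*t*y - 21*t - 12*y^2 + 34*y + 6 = -6*t^3 + t^2*(16*y + 17) + t*(6*y^2 - 19*y - 14) - 6*y^2 + 3*y + 3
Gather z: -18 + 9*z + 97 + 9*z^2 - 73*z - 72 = 9*z^2 - 64*z + 7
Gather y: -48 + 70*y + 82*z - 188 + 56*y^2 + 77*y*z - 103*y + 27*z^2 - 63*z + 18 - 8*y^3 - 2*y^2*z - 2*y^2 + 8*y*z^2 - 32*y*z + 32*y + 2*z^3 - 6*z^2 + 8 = -8*y^3 + y^2*(54 - 2*z) + y*(8*z^2 + 45*z - 1) + 2*z^3 + 21*z^2 + 19*z - 210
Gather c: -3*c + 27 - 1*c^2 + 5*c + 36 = -c^2 + 2*c + 63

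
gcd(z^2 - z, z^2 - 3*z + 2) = z - 1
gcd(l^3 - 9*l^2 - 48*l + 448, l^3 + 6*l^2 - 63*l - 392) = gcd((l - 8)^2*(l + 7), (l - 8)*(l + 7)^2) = l^2 - l - 56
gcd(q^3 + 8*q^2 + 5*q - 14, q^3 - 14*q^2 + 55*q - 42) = q - 1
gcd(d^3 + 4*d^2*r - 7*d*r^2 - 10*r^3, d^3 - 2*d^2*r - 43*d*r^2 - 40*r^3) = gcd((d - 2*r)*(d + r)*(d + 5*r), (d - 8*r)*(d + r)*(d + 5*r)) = d^2 + 6*d*r + 5*r^2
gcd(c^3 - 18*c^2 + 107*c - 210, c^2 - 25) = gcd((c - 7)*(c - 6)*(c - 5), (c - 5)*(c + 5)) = c - 5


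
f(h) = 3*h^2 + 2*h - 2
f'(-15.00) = -88.00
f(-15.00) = 643.00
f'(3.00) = 20.00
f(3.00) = 31.00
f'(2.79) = 18.74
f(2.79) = 26.93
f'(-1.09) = -4.54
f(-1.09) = -0.62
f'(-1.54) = -7.24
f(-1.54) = 2.03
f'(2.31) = 15.86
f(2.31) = 18.63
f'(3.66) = 23.96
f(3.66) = 45.51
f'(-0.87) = -3.22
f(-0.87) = -1.47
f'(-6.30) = -35.80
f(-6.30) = 104.47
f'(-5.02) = -28.12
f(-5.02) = 63.56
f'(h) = 6*h + 2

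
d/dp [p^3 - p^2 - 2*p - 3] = 3*p^2 - 2*p - 2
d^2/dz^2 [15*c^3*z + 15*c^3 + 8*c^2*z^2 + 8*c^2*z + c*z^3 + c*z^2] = 2*c*(8*c + 3*z + 1)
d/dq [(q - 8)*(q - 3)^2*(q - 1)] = 4*q^3 - 45*q^2 + 142*q - 129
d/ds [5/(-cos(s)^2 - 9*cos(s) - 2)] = -5*(2*cos(s) + 9)*sin(s)/(cos(s)^2 + 9*cos(s) + 2)^2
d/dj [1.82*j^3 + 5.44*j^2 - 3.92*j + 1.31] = 5.46*j^2 + 10.88*j - 3.92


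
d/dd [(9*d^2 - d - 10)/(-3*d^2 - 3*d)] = -10/(3*d^2)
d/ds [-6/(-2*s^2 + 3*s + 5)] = 6*(3 - 4*s)/(-2*s^2 + 3*s + 5)^2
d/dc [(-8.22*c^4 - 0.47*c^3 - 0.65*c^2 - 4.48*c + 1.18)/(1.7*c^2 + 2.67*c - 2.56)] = (-27.948*c^5 - 66.6412*c^4 + 81.663*c^3 + 9.4901*c^2 - 0.684*c + 8.3182)/(2.89*c^4 + 9.078*c^3 - 1.5751*c^2 - 13.6704*c + 6.5536)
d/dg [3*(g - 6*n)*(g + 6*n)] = 6*g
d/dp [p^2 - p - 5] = 2*p - 1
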